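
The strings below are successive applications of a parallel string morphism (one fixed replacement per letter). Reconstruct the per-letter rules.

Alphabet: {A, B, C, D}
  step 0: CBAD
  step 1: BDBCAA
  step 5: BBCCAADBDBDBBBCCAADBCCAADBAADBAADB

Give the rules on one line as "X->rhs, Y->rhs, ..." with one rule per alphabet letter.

  step 0 ⇒ step 1: CBAD ⇒ B·DB·C·AA
    A ↦ C
    B ↦ DB
    C ↦ B
    D ↦ AA

A->C, B->DB, C->B, D->AA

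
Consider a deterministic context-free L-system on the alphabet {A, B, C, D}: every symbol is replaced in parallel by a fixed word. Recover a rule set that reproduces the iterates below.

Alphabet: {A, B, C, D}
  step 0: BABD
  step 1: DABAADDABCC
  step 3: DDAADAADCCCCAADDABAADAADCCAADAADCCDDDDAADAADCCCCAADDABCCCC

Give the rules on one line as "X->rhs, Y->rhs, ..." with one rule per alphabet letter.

A->AAD, B->DAB, C->D, D->CC

  step 0 ⇒ step 1: BABD ⇒ DAB·AAD·DAB·CC
    A ↦ AAD
    B ↦ DAB
    D ↦ CC
    C ↦ D  (constrained at step 1)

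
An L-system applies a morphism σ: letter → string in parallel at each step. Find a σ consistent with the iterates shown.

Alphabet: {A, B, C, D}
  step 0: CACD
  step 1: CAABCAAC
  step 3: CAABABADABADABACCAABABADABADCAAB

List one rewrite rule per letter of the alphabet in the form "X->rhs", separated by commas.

A->AB, B->AD, C->CA, D->AC

  step 0 ⇒ step 1: CACD ⇒ CA·AB·CA·AC
    A ↦ AB
    C ↦ CA
    D ↦ AC
    B ↦ AD  (constrained at step 1)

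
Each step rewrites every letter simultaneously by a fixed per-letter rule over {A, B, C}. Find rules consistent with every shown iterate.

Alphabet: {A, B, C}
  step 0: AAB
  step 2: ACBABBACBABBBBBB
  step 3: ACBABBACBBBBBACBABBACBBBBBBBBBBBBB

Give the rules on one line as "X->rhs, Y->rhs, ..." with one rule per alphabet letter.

  step 2 ⇒ step 3: ACBABBACBABBBBBB ⇒ ACB·A·BB·ACB·BB·BB·ACB·A·BB·ACB·BB·BB·BB·BB·BB·BB
    A ↦ ACB
    B ↦ BB
    C ↦ A

A->ACB, B->BB, C->A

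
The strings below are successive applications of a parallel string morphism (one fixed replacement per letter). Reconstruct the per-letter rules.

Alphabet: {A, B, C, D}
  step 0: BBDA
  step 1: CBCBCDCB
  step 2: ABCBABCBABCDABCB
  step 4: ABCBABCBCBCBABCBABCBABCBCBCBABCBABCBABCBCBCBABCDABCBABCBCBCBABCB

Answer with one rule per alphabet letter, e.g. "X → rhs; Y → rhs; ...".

  step 1 ⇒ step 2: CBCBCDCB ⇒ AB·CB·AB·CB·AB·CD·AB·CB
    B ↦ CB
    C ↦ AB
    D ↦ CD
  step 0 ⇒ step 1: BBDA ⇒ CB·CB·CD·CB
    A ↦ CB

A->CB, B->CB, C->AB, D->CD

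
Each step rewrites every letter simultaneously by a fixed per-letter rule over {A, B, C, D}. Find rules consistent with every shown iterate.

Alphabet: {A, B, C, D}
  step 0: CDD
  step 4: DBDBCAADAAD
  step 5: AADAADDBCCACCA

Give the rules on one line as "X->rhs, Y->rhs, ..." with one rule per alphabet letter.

A->C, B->AD, C->DB, D->A

  step 4 ⇒ step 5: DBDBCAADAAD ⇒ A·AD·A·AD·DB·C·C·A·C·C·A
    A ↦ C
    B ↦ AD
    C ↦ DB
    D ↦ A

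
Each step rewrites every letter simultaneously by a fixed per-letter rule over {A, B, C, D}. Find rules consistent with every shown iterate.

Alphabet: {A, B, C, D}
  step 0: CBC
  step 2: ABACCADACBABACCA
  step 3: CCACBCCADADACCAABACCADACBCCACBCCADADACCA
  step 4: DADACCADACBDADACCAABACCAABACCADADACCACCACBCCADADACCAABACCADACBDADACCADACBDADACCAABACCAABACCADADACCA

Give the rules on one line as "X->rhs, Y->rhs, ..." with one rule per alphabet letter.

A->CCA, B->CB, C->DA, D->ABA

  step 3 ⇒ step 4: CCACBCCADADACCAABACCADACBCCACBCCADADACCA ⇒ DA·DA·CCA·DA·CB·DA·DA·CCA·ABA·CCA·ABA·CCA·DA·DA·CCA·CCA·CB·CCA·DA·DA·CCA·ABA·CCA·DA·CB·DA·DA·CCA·DA·CB·DA·DA·CCA·ABA·CCA·ABA·CCA·DA·DA·CCA
    A ↦ CCA
    B ↦ CB
    C ↦ DA
    D ↦ ABA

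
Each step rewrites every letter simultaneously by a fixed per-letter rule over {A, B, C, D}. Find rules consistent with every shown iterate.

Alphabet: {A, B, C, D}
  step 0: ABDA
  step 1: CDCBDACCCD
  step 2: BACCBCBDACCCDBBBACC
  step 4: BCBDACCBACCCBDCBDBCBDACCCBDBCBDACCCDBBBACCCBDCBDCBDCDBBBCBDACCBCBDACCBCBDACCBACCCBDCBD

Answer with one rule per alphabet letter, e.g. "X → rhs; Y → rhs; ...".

A->CD, B->CBD, C->B, D->ACC

  step 1 ⇒ step 2: CDCBDACCCD ⇒ B·ACC·B·CBD·ACC·CD·B·B·B·ACC
    A ↦ CD
    B ↦ CBD
    C ↦ B
    D ↦ ACC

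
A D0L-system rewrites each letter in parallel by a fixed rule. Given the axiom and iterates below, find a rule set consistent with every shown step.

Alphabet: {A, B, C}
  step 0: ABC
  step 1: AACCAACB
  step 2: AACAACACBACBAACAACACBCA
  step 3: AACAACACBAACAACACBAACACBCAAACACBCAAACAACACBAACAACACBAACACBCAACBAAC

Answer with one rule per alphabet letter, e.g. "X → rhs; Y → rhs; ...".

A->AAC, B->CA, C->ACB

  step 2 ⇒ step 3: AACAACACBACBAACAACACBCA ⇒ AAC·AAC·ACB·AAC·AAC·ACB·AAC·ACB·CA·AAC·ACB·CA·AAC·AAC·ACB·AAC·AAC·ACB·AAC·ACB·CA·ACB·AAC
    A ↦ AAC
    B ↦ CA
    C ↦ ACB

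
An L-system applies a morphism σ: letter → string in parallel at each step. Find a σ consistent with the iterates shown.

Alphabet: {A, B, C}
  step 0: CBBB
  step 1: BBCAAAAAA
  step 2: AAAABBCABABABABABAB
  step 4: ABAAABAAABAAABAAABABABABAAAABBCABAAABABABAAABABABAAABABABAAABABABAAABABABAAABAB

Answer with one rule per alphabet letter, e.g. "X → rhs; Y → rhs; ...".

A->AB, B->AA, C->BBC

  step 1 ⇒ step 2: BBCAAAAAA ⇒ AA·AA·BBC·AB·AB·AB·AB·AB·AB
    A ↦ AB
    B ↦ AA
    C ↦ BBC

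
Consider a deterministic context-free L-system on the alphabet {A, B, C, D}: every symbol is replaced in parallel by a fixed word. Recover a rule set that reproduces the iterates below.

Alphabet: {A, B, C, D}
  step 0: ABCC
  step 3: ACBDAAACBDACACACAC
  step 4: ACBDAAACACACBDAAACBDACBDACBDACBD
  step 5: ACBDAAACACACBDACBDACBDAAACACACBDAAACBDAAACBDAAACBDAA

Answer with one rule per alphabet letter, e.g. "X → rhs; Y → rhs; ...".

A->AC, B->A, C->BD, D->A

  step 4 ⇒ step 5: ACBDAAACACACBDAAACBDACBDACBDACBD ⇒ AC·BD·A·A·AC·AC·AC·BD·AC·BD·AC·BD·A·A·AC·AC·AC·BD·A·A·AC·BD·A·A·AC·BD·A·A·AC·BD·A·A
    A ↦ AC
    B ↦ A
    C ↦ BD
    D ↦ A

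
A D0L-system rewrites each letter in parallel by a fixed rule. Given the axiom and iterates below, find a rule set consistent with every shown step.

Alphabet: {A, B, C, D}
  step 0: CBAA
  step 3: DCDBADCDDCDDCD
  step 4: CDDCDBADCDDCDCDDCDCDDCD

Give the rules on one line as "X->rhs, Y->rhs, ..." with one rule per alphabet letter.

A->D, B->BA, C->D, D->CD

  step 3 ⇒ step 4: DCDBADCDDCDDCD ⇒ CD·D·CD·BA·D·CD·D·CD·CD·D·CD·CD·D·CD
    A ↦ D
    B ↦ BA
    C ↦ D
    D ↦ CD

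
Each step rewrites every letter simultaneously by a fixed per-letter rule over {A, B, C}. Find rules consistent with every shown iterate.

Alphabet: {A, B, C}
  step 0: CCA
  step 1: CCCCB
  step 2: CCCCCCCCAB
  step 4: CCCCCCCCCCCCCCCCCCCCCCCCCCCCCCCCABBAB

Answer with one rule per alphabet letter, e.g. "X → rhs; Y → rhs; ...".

  step 1 ⇒ step 2: CCCCB ⇒ CC·CC·CC·CC·AB
    B ↦ AB
    C ↦ CC
  step 0 ⇒ step 1: CCA ⇒ CC·CC·B
    A ↦ B

A->B, B->AB, C->CC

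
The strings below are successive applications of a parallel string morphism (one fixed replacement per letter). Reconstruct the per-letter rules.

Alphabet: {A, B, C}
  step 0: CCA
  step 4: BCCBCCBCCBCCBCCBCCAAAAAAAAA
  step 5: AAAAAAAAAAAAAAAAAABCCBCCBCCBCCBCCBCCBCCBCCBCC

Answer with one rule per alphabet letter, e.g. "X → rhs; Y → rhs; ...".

A->BCC, B->A, C->A

  step 4 ⇒ step 5: BCCBCCBCCBCCBCCBCCAAAAAAAAA ⇒ A·A·A·A·A·A·A·A·A·A·A·A·A·A·A·A·A·A·BCC·BCC·BCC·BCC·BCC·BCC·BCC·BCC·BCC
    A ↦ BCC
    B ↦ A
    C ↦ A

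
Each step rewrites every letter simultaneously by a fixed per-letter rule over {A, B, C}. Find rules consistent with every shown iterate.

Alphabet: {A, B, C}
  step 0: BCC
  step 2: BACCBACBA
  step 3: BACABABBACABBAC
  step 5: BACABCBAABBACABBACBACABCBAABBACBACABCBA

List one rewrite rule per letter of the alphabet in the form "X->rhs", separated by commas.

A->C, B->BA, C->AB

  step 2 ⇒ step 3: BACCBACBA ⇒ BA·C·AB·AB·BA·C·AB·BA·C
    A ↦ C
    B ↦ BA
    C ↦ AB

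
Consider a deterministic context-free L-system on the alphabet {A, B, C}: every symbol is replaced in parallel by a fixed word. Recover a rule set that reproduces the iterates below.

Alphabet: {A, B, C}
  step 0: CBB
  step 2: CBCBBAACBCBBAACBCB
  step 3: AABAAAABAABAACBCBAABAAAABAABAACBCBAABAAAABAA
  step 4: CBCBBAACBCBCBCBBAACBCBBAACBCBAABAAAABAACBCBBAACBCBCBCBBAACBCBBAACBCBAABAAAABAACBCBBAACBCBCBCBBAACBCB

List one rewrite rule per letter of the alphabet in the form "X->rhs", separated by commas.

  step 3 ⇒ step 4: AABAAAABAABAACBCBAABAAAABAABAACBCBAABAAAABAA ⇒ CB·CB·BAA·CB·CB·CB·CB·BAA·CB·CB·BAA·CB·CB·AA·BAA·AA·BAA·CB·CB·BAA·CB·CB·CB·CB·BAA·CB·CB·BAA·CB·CB·AA·BAA·AA·BAA·CB·CB·BAA·CB·CB·CB·CB·BAA·CB·CB
    A ↦ CB
    B ↦ BAA
    C ↦ AA

A->CB, B->BAA, C->AA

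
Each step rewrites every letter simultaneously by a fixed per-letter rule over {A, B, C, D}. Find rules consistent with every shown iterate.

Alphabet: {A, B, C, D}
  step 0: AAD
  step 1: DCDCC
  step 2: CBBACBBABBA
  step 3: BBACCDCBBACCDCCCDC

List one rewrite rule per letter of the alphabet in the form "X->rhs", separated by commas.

A->DC, B->C, C->BBA, D->C

  step 2 ⇒ step 3: CBBACBBABBA ⇒ BBA·C·C·DC·BBA·C·C·DC·C·C·DC
    A ↦ DC
    B ↦ C
    C ↦ BBA
  step 0 ⇒ step 1: AAD ⇒ DC·DC·C
    D ↦ C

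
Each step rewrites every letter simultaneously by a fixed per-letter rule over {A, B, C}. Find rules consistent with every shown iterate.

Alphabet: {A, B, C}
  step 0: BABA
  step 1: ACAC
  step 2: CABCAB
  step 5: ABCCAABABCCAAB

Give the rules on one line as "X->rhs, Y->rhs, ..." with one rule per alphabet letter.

  step 1 ⇒ step 2: ACAC ⇒ C·AB·C·AB
    A ↦ C
    C ↦ AB
  step 0 ⇒ step 1: BABA ⇒ A·C·A·C
    B ↦ A

A->C, B->A, C->AB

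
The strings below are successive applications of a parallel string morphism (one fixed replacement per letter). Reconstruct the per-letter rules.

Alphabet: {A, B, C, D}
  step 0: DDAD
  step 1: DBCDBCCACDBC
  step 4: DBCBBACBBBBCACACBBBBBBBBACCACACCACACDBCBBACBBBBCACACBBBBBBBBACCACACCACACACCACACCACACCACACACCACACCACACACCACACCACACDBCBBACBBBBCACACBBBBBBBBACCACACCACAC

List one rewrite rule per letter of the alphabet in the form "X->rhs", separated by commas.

A->CAC, B->BB, C->AC, D->DBC

  step 0 ⇒ step 1: DDAD ⇒ DBC·DBC·CAC·DBC
    A ↦ CAC
    D ↦ DBC
    B ↦ BB  (constrained at step 1)
    C ↦ AC  (constrained at step 1)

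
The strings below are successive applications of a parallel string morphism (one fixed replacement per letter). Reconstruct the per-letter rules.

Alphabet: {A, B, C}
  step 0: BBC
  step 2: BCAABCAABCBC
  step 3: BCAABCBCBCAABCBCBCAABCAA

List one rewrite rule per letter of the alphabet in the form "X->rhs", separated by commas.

  step 2 ⇒ step 3: BCAABCAABCBC ⇒ BC·AA·BC·BC·BC·AA·BC·BC·BC·AA·BC·AA
    A ↦ BC
    B ↦ BC
    C ↦ AA

A->BC, B->BC, C->AA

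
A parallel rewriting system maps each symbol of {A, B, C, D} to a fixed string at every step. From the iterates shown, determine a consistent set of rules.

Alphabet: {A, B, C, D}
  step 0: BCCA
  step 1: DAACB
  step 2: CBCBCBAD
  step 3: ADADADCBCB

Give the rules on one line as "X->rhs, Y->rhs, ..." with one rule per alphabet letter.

A->CB, B->D, C->A, D->CB

  step 2 ⇒ step 3: CBCBCBAD ⇒ A·D·A·D·A·D·CB·CB
    A ↦ CB
    B ↦ D
    C ↦ A
    D ↦ CB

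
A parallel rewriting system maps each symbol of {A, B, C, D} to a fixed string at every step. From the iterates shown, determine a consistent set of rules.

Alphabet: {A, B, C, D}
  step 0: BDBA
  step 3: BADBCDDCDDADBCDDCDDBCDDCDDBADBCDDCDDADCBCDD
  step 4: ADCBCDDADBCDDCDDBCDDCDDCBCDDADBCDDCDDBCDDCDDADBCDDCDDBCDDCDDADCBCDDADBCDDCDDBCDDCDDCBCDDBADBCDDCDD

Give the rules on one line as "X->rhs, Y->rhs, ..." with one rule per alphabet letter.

A->CB, B->AD, C->B, D->CDD

  step 3 ⇒ step 4: BADBCDDCDDADBCDDCDDBCDDCDDBADBCDDCDDADCBCDD ⇒ AD·CB·CDD·AD·B·CDD·CDD·B·CDD·CDD·CB·CDD·AD·B·CDD·CDD·B·CDD·CDD·AD·B·CDD·CDD·B·CDD·CDD·AD·CB·CDD·AD·B·CDD·CDD·B·CDD·CDD·CB·CDD·B·AD·B·CDD·CDD
    A ↦ CB
    B ↦ AD
    C ↦ B
    D ↦ CDD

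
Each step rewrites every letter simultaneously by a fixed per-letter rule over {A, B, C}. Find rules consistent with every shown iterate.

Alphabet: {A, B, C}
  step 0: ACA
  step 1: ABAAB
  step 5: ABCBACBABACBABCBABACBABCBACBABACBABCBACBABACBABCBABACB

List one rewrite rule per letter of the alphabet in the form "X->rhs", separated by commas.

  step 0 ⇒ step 1: ACA ⇒ AB·A·AB
    A ↦ AB
    C ↦ A
    B ↦ CB  (constrained at step 1)

A->AB, B->CB, C->A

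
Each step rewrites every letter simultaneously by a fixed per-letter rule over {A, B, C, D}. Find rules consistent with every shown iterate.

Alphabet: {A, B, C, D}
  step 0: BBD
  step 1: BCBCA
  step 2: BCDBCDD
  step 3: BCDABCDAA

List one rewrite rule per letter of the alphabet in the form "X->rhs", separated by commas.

A->D, B->BC, C->D, D->A

  step 2 ⇒ step 3: BCDBCDD ⇒ BC·D·A·BC·D·A·A
    B ↦ BC
    C ↦ D
    D ↦ A
  step 1 ⇒ step 2: BCBCA ⇒ BC·D·BC·D·D
    A ↦ D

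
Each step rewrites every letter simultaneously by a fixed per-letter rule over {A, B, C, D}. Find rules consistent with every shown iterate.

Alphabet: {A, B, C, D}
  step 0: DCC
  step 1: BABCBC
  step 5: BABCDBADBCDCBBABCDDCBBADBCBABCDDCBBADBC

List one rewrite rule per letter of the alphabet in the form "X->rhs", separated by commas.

A->CB, B->D, C->BC, D->BA

  step 0 ⇒ step 1: DCC ⇒ BA·BC·BC
    C ↦ BC
    D ↦ BA
    A ↦ CB  (constrained at step 1)
    B ↦ D  (constrained at step 1)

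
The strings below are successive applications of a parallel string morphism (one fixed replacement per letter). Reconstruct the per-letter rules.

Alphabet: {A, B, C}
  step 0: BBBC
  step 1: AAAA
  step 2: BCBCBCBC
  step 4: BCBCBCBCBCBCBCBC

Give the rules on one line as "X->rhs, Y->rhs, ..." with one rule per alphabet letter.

  step 1 ⇒ step 2: AAAA ⇒ BC·BC·BC·BC
    A ↦ BC
  step 0 ⇒ step 1: BBBC ⇒ A·A·A·A
    B ↦ A
  step 0 ⇒ step 1: BBBC ⇒ A·A·A·A
    C ↦ A

A->BC, B->A, C->A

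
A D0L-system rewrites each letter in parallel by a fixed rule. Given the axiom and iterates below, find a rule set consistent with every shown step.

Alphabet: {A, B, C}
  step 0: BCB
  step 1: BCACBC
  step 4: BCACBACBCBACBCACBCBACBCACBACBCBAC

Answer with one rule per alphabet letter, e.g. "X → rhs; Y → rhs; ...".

A->B, B->BC, C->AC

  step 0 ⇒ step 1: BCB ⇒ BC·AC·BC
    B ↦ BC
    C ↦ AC
    A ↦ B  (constrained at step 1)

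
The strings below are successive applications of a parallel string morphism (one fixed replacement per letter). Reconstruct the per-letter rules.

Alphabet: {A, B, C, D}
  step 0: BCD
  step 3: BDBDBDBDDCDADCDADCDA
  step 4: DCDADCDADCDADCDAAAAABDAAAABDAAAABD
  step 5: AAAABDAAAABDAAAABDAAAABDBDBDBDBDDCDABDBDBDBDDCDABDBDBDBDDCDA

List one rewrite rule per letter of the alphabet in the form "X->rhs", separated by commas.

A->BD, B->DCD, C->AA, D->A

  step 4 ⇒ step 5: DCDADCDADCDADCDAAAAABDAAAABDAAAABD ⇒ A·AA·A·BD·A·AA·A·BD·A·AA·A·BD·A·AA·A·BD·BD·BD·BD·BD·DCD·A·BD·BD·BD·BD·DCD·A·BD·BD·BD·BD·DCD·A
    A ↦ BD
    B ↦ DCD
    C ↦ AA
    D ↦ A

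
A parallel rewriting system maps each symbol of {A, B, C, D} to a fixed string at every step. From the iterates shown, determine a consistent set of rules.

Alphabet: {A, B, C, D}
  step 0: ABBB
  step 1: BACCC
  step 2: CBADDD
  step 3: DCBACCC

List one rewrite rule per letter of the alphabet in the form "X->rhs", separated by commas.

A->BA, B->C, C->D, D->C

  step 2 ⇒ step 3: CBADDD ⇒ D·C·BA·C·C·C
    A ↦ BA
    B ↦ C
    C ↦ D
    D ↦ C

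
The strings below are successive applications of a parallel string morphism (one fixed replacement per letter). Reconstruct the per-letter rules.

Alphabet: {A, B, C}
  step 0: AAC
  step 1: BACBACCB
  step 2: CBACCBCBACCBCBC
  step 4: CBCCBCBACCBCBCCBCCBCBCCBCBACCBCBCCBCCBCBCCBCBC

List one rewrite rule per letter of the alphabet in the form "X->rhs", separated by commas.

A->BAC, B->C, C->CB

  step 1 ⇒ step 2: BACBACCB ⇒ C·BAC·CB·C·BAC·CB·CB·C
    A ↦ BAC
    B ↦ C
    C ↦ CB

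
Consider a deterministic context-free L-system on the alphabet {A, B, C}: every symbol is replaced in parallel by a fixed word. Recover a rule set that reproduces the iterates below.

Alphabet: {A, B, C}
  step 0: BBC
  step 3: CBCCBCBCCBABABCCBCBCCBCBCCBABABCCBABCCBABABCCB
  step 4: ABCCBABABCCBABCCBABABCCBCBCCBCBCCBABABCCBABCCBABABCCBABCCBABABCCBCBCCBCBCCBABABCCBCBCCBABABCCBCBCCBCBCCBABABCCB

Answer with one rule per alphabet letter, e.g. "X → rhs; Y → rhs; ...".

A->CB, B->CCB, C->AB

  step 3 ⇒ step 4: CBCCBCBCCBABABCCBCBCCBCBCCBABABCCBABCCBABABCCB ⇒ AB·CCB·AB·AB·CCB·AB·CCB·AB·AB·CCB·CB·CCB·CB·CCB·AB·AB·CCB·AB·CCB·AB·AB·CCB·AB·CCB·AB·AB·CCB·CB·CCB·CB·CCB·AB·AB·CCB·CB·CCB·AB·AB·CCB·CB·CCB·CB·CCB·AB·AB·CCB
    A ↦ CB
    B ↦ CCB
    C ↦ AB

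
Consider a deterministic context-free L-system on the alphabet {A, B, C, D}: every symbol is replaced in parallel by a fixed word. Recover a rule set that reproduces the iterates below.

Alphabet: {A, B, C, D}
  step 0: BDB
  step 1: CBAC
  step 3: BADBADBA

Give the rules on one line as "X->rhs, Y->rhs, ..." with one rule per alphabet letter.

A->DC, B->C, C->D, D->BA

  step 0 ⇒ step 1: BDB ⇒ C·BA·C
    B ↦ C
    D ↦ BA
    A ↦ DC  (constrained at step 1)
    C ↦ D  (constrained at step 1)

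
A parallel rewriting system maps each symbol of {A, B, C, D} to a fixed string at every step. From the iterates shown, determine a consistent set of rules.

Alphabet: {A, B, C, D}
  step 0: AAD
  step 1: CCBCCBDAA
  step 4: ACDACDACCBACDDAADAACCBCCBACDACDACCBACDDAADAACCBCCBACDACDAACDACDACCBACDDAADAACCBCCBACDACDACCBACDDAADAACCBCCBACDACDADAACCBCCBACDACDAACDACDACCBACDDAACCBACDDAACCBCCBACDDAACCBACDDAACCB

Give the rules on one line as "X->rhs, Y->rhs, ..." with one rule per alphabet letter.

  step 0 ⇒ step 1: AAD ⇒ CCB·CCB·DAA
    A ↦ CCB
    D ↦ DAA
    B ↦ A  (constrained at step 1)
    C ↦ ACD  (constrained at step 1)

A->CCB, B->A, C->ACD, D->DAA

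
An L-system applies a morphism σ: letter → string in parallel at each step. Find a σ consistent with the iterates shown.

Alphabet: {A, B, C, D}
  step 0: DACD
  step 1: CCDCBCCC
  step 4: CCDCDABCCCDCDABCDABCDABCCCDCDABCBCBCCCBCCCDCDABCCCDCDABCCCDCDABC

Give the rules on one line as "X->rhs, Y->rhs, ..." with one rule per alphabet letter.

  step 0 ⇒ step 1: DACD ⇒ CC·DC·BC·CC
    A ↦ DC
    C ↦ BC
    D ↦ CC
    B ↦ DA  (constrained at step 1)

A->DC, B->DA, C->BC, D->CC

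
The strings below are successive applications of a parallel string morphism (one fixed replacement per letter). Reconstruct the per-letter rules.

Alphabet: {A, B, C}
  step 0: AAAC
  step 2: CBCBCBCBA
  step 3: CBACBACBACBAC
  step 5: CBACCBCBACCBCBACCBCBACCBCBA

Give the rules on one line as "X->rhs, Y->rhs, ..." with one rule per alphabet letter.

A->C, B->A, C->CB

  step 2 ⇒ step 3: CBCBCBCBA ⇒ CB·A·CB·A·CB·A·CB·A·C
    A ↦ C
    B ↦ A
    C ↦ CB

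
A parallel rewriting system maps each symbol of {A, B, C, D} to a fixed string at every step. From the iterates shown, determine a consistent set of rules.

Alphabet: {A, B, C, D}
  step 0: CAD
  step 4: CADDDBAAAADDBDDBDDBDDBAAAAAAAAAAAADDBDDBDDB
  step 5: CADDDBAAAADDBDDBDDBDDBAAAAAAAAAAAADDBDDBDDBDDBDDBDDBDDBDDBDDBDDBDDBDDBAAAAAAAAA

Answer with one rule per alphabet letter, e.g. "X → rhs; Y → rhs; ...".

A->DDB, B->A, C->CAD, D->A

  step 4 ⇒ step 5: CADDDBAAAADDBDDBDDBDDBAAAAAAAAAAAADDBDDBDDB ⇒ CAD·DDB·A·A·A·A·DDB·DDB·DDB·DDB·A·A·A·A·A·A·A·A·A·A·A·A·DDB·DDB·DDB·DDB·DDB·DDB·DDB·DDB·DDB·DDB·DDB·DDB·A·A·A·A·A·A·A·A·A
    A ↦ DDB
    B ↦ A
    C ↦ CAD
    D ↦ A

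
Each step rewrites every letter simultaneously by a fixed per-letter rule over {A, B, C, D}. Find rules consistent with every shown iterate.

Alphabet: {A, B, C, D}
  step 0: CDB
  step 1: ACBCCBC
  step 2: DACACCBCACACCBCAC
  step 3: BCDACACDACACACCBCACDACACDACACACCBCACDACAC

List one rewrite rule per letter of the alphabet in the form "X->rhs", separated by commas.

A->DAC, B->CBC, C->AC, D->BC

  step 2 ⇒ step 3: DACACCBCACACCBCAC ⇒ BC·DAC·AC·DAC·AC·AC·CBC·AC·DAC·AC·DAC·AC·AC·CBC·AC·DAC·AC
    A ↦ DAC
    B ↦ CBC
    C ↦ AC
    D ↦ BC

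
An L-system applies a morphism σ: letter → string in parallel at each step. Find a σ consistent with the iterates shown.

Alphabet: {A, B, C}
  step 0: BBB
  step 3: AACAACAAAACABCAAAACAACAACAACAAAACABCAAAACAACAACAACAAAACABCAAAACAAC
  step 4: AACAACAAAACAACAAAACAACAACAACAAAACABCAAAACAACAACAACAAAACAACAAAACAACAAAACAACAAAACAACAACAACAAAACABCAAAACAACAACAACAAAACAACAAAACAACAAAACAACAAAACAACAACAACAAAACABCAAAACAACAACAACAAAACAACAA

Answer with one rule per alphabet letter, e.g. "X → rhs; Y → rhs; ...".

  step 3 ⇒ step 4: AACAACAAAACABCAAAACAACAACAACAAAACABCAAAACAACAACAACAAAACABCAAAACAAC ⇒ AAC·AAC·AA·AAC·AAC·AA·AAC·AAC·AAC·AAC·AA·AAC·ABC·AA·AAC·AAC·AAC·AAC·AA·AAC·AAC·AA·AAC·AAC·AA·AAC·AAC·AA·AAC·AAC·AAC·AAC·AA·AAC·ABC·AA·AAC·AAC·AAC·AAC·AA·AAC·AAC·AA·AAC·AAC·AA·AAC·AAC·AA·AAC·AAC·AAC·AAC·AA·AAC·ABC·AA·AAC·AAC·AAC·AAC·AA·AAC·AAC·AA
    A ↦ AAC
    B ↦ ABC
    C ↦ AA

A->AAC, B->ABC, C->AA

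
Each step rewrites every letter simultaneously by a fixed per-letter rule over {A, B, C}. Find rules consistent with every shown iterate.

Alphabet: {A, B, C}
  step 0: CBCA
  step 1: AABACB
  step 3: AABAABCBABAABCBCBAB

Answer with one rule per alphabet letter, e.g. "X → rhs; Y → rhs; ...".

A->CB, B->AB, C->A

  step 0 ⇒ step 1: CBCA ⇒ A·AB·A·CB
    A ↦ CB
    B ↦ AB
    C ↦ A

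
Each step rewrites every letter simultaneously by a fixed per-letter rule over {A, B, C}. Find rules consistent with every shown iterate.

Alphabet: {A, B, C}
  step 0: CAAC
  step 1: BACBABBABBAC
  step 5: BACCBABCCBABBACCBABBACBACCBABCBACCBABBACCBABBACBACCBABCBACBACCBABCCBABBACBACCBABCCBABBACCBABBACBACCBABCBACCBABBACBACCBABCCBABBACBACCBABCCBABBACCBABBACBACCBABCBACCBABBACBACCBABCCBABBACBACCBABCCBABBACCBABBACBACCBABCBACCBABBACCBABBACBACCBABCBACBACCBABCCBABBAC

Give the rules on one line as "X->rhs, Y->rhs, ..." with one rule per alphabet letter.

  step 0 ⇒ step 1: CAAC ⇒ BAC·BAB·BAB·BAC
    A ↦ BAB
    C ↦ BAC
    B ↦ C  (constrained at step 1)

A->BAB, B->C, C->BAC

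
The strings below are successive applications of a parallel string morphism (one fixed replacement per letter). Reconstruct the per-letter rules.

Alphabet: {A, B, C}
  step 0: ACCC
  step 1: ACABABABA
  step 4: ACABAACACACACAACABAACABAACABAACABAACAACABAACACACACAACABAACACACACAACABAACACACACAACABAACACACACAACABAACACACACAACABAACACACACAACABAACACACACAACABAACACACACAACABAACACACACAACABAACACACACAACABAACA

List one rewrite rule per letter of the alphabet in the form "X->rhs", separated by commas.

  step 0 ⇒ step 1: ACCC ⇒ ACA·BA·BA·BA
    A ↦ ACA
    C ↦ BA
    B ↦ CAC  (constrained at step 1)

A->ACA, B->CAC, C->BA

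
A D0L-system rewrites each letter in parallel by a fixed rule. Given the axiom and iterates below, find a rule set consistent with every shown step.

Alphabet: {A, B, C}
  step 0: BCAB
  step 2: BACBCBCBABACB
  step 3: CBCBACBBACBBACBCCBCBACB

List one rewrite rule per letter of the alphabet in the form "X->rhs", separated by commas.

  step 2 ⇒ step 3: BACBCBCBABACB ⇒ CB·C·BA·CB·BA·CB·BA·CB·C·CB·C·BA·CB
    A ↦ C
    B ↦ CB
    C ↦ BA

A->C, B->CB, C->BA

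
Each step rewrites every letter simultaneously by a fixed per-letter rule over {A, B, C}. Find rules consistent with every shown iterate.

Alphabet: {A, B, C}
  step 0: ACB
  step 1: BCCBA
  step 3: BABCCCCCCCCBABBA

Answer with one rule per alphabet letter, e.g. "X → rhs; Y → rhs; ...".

  step 0 ⇒ step 1: ACB ⇒ B·CC·BA
    A ↦ B
    B ↦ BA
    C ↦ CC

A->B, B->BA, C->CC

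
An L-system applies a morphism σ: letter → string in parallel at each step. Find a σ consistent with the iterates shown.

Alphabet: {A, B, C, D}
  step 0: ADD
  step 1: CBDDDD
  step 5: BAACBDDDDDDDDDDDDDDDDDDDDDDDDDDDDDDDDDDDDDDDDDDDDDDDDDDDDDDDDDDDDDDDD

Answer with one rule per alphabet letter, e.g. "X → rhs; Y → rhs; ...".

  step 0 ⇒ step 1: ADD ⇒ CB·DD·DD
    A ↦ CB
    D ↦ DD
    B ↦ A  (constrained at step 1)
    C ↦ B  (constrained at step 1)

A->CB, B->A, C->B, D->DD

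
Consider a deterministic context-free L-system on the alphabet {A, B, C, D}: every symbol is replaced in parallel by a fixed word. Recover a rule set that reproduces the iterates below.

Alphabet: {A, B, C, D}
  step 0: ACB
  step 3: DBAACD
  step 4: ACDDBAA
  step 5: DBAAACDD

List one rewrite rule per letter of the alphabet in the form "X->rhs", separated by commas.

A->D, B->C, C->BA, D->A

  step 4 ⇒ step 5: ACDDBAA ⇒ D·BA·A·A·C·D·D
    A ↦ D
    B ↦ C
    C ↦ BA
    D ↦ A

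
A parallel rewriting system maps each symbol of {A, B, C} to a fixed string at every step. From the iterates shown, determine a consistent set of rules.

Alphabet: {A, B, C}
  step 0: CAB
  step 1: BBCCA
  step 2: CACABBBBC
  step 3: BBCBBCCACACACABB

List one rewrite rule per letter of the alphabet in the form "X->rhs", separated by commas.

A->C, B->CA, C->BB

  step 2 ⇒ step 3: CACABBBBC ⇒ BB·C·BB·C·CA·CA·CA·CA·BB
    A ↦ C
    B ↦ CA
    C ↦ BB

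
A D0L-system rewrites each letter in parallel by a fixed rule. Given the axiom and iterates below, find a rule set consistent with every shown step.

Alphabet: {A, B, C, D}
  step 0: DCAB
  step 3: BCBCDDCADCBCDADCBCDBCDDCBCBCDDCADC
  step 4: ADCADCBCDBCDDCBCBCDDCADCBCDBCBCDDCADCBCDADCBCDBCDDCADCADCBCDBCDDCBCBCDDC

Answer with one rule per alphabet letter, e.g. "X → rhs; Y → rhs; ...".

A->BC, B->A, C->DC, D->BCD

  step 3 ⇒ step 4: BCBCDDCADCBCDADCBCDBCDDCBCBCDDCADC ⇒ A·DC·A·DC·BCD·BCD·DC·BC·BCD·DC·A·DC·BCD·BC·BCD·DC·A·DC·BCD·A·DC·BCD·BCD·DC·A·DC·A·DC·BCD·BCD·DC·BC·BCD·DC
    A ↦ BC
    B ↦ A
    C ↦ DC
    D ↦ BCD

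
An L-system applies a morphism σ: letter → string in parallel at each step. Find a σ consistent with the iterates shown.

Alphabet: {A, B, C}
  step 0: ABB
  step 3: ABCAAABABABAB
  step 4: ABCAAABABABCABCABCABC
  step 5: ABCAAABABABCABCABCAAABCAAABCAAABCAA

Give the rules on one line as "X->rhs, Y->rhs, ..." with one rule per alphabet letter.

  step 4 ⇒ step 5: ABCAAABABABCABCABCABC ⇒ AB·C·AA·AB·AB·AB·C·AB·C·AB·C·AA·AB·C·AA·AB·C·AA·AB·C·AA
    A ↦ AB
    B ↦ C
    C ↦ AA

A->AB, B->C, C->AA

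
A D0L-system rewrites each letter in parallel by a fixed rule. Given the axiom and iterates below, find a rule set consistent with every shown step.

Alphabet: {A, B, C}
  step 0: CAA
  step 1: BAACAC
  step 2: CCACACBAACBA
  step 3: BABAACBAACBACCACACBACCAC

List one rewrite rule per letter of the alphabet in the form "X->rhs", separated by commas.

A->AC, B->CC, C->BA

  step 2 ⇒ step 3: CCACACBAACBA ⇒ BA·BA·AC·BA·AC·BA·CC·AC·AC·BA·CC·AC
    A ↦ AC
    B ↦ CC
    C ↦ BA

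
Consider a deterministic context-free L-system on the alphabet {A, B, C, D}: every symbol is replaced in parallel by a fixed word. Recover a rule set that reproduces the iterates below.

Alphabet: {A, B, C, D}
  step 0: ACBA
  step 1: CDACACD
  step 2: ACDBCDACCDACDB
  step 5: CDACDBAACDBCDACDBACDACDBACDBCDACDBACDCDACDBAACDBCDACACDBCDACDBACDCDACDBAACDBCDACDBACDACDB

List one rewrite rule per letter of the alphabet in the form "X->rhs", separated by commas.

A->CD, B->A, C->AC, D->DB

  step 1 ⇒ step 2: CDACACD ⇒ AC·DB·CD·AC·CD·AC·DB
    A ↦ CD
    C ↦ AC
    D ↦ DB
  step 0 ⇒ step 1: ACBA ⇒ CD·AC·A·CD
    B ↦ A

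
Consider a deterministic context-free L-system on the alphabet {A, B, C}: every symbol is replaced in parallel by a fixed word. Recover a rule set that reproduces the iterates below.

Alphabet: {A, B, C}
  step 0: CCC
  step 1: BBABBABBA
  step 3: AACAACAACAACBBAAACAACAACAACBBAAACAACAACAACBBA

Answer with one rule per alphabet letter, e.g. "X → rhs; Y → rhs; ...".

A->AAC, B->A, C->BBA

  step 0 ⇒ step 1: CCC ⇒ BBA·BBA·BBA
    C ↦ BBA
    A ↦ AAC  (constrained at step 1)
    B ↦ A  (constrained at step 1)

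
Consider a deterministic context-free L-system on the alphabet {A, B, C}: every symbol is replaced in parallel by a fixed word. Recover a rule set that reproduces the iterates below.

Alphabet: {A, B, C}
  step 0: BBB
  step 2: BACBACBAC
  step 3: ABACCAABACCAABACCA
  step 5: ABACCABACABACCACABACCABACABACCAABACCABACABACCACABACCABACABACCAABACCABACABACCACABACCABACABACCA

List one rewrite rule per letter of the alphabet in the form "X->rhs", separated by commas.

A->BAC, B->A, C->CA

  step 2 ⇒ step 3: BACBACBAC ⇒ A·BAC·CA·A·BAC·CA·A·BAC·CA
    A ↦ BAC
    B ↦ A
    C ↦ CA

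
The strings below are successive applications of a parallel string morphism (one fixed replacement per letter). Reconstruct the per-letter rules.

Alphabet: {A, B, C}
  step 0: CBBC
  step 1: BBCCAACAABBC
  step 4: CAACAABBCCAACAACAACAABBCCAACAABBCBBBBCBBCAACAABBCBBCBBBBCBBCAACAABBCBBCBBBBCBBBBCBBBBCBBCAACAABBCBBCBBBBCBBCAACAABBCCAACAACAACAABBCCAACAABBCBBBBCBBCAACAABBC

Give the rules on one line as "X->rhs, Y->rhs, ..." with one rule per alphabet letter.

A->B, B->CAA, C->BBC

  step 0 ⇒ step 1: CBBC ⇒ BBC·CAA·CAA·BBC
    B ↦ CAA
    C ↦ BBC
    A ↦ B  (constrained at step 1)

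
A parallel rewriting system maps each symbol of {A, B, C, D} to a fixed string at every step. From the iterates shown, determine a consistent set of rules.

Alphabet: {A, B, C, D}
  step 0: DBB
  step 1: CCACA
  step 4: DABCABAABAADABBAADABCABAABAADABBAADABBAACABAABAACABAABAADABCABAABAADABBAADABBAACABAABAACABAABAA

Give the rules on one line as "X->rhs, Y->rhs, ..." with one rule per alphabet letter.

A->BAA, B->CA, C->DAB, D->C

  step 0 ⇒ step 1: DBB ⇒ C·CA·CA
    B ↦ CA
    D ↦ C
    A ↦ BAA  (constrained at step 1)
    C ↦ DAB  (constrained at step 1)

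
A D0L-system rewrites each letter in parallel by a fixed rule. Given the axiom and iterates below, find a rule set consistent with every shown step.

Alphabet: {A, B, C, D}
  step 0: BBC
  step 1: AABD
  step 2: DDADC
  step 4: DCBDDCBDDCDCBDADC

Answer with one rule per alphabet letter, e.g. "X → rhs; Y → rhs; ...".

  step 1 ⇒ step 2: AABD ⇒ D·D·A·DC
    A ↦ D
    B ↦ A
    D ↦ DC
  step 0 ⇒ step 1: BBC ⇒ A·A·BD
    C ↦ BD

A->D, B->A, C->BD, D->DC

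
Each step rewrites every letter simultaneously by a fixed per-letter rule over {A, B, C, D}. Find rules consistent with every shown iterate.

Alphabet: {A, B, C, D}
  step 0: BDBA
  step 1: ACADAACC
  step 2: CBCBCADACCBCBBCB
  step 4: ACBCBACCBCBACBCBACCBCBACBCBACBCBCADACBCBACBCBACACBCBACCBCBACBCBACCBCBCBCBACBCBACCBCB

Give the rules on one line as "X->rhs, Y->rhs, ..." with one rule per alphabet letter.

A->C, B->AC, C->BCB, D->ADA

  step 1 ⇒ step 2: ACADAACC ⇒ C·BCB·C·ADA·C·C·BCB·BCB
    A ↦ C
    C ↦ BCB
    D ↦ ADA
  step 0 ⇒ step 1: BDBA ⇒ AC·ADA·AC·C
    B ↦ AC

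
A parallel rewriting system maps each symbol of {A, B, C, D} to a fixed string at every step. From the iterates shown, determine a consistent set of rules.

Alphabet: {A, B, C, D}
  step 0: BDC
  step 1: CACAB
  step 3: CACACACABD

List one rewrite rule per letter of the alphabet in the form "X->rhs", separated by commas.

A->D, B->CA, C->B, D->CA

  step 0 ⇒ step 1: BDC ⇒ CA·CA·B
    B ↦ CA
    C ↦ B
    D ↦ CA
    A ↦ D  (constrained at step 1)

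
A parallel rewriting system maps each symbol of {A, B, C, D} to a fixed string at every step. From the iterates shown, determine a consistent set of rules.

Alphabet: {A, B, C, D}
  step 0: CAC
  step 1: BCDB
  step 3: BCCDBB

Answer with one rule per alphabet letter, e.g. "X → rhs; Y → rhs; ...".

A->CD, B->C, C->B, D->AC

  step 0 ⇒ step 1: CAC ⇒ B·CD·B
    A ↦ CD
    C ↦ B
    B ↦ C  (constrained at step 1)
    D ↦ AC  (constrained at step 1)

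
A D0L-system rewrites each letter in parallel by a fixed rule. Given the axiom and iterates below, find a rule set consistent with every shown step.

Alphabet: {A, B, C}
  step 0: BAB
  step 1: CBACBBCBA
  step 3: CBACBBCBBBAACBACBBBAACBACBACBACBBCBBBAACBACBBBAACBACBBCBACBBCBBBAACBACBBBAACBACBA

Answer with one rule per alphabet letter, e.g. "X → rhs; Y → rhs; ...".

A->CBB, B->CBA, C->BAA

  step 0 ⇒ step 1: BAB ⇒ CBA·CBB·CBA
    A ↦ CBB
    B ↦ CBA
    C ↦ BAA  (constrained at step 1)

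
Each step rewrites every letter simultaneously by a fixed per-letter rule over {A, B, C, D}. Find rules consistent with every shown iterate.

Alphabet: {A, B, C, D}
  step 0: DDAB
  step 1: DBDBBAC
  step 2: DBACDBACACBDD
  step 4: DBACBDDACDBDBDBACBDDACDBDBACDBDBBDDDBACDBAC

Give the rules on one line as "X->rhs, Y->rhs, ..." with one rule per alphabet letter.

  step 1 ⇒ step 2: DBDBBAC ⇒ DB·AC·DB·AC·AC·B·DD
    A ↦ B
    B ↦ AC
    C ↦ DD
    D ↦ DB

A->B, B->AC, C->DD, D->DB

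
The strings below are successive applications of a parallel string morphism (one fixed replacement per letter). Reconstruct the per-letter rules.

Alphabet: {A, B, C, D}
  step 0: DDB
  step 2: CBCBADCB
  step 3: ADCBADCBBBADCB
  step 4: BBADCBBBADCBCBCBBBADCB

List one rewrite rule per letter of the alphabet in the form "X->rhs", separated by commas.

A->B, B->CB, C->AD, D->B

  step 3 ⇒ step 4: ADCBADCBBBADCB ⇒ B·B·AD·CB·B·B·AD·CB·CB·CB·B·B·AD·CB
    A ↦ B
    B ↦ CB
    C ↦ AD
    D ↦ B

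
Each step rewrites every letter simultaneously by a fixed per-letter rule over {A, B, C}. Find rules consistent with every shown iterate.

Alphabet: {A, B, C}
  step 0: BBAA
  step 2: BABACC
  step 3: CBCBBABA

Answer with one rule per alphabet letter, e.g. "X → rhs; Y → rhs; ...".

  step 2 ⇒ step 3: BABACC ⇒ C·B·C·B·BA·BA
    A ↦ B
    B ↦ C
    C ↦ BA

A->B, B->C, C->BA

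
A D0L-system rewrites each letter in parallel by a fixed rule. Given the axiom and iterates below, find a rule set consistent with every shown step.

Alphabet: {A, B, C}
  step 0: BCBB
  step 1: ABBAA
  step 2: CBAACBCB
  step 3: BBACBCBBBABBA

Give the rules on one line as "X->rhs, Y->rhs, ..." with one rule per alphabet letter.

  step 2 ⇒ step 3: CBAACBCB ⇒ BB·A·CB·CB·BB·A·BB·A
    A ↦ CB
    B ↦ A
    C ↦ BB

A->CB, B->A, C->BB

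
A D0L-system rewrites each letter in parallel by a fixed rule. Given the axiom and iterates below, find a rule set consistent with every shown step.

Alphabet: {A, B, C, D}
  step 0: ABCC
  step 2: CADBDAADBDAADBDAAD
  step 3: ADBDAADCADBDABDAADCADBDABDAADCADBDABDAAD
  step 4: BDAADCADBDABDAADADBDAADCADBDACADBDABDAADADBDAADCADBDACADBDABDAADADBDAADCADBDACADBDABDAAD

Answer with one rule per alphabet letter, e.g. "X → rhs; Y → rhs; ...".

A->BDA, B->C, C->AD, D->AD

  step 3 ⇒ step 4: ADBDAADCADBDABDAADCADBDABDAADCADBDABDAAD ⇒ BDA·AD·C·AD·BDA·BDA·AD·AD·BDA·AD·C·AD·BDA·C·AD·BDA·BDA·AD·AD·BDA·AD·C·AD·BDA·C·AD·BDA·BDA·AD·AD·BDA·AD·C·AD·BDA·C·AD·BDA·BDA·AD
    A ↦ BDA
    B ↦ C
    C ↦ AD
    D ↦ AD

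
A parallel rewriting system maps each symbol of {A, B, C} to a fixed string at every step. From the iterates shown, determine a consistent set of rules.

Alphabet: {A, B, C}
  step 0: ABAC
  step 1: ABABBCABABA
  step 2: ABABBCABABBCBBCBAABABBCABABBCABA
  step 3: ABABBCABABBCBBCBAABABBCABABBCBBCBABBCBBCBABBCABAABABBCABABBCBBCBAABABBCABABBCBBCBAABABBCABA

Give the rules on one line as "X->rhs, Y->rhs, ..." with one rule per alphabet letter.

A->ABA, B->BBC, C->BA

  step 2 ⇒ step 3: ABABBCABABBCBBCBAABABBCABABBCABA ⇒ ABA·BBC·ABA·BBC·BBC·BA·ABA·BBC·ABA·BBC·BBC·BA·BBC·BBC·BA·BBC·ABA·ABA·BBC·ABA·BBC·BBC·BA·ABA·BBC·ABA·BBC·BBC·BA·ABA·BBC·ABA
    A ↦ ABA
    B ↦ BBC
    C ↦ BA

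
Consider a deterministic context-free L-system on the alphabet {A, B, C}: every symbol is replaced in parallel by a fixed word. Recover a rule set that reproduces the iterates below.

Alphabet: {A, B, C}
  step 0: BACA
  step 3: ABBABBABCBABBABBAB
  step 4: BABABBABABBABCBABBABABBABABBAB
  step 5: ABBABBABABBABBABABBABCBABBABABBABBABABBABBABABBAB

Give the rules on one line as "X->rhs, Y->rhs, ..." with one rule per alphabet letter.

  step 4 ⇒ step 5: BABABBABABBABCBABBABABBABABBAB ⇒ AB·B·AB·B·AB·AB·B·AB·B·AB·AB·B·AB·CB·AB·B·AB·AB·B·AB·B·AB·AB·B·AB·B·AB·AB·B·AB
    A ↦ B
    B ↦ AB
    C ↦ CB

A->B, B->AB, C->CB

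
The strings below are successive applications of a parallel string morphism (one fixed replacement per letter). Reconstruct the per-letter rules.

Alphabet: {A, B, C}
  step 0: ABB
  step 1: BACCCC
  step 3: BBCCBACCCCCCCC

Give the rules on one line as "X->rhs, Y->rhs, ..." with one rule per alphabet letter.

A->BA, B->CC, C->B

  step 0 ⇒ step 1: ABB ⇒ BA·CC·CC
    A ↦ BA
    B ↦ CC
    C ↦ B  (constrained at step 1)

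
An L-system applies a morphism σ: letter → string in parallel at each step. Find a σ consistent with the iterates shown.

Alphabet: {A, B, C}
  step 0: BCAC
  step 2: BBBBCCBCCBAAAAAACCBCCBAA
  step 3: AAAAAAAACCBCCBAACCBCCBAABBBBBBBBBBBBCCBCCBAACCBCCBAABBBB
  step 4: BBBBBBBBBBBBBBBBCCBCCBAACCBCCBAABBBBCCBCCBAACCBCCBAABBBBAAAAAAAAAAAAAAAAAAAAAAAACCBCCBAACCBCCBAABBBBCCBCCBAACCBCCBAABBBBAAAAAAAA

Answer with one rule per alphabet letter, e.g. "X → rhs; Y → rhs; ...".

A->BB, B->AA, C->CCB

  step 3 ⇒ step 4: AAAAAAAACCBCCBAACCBCCBAABBBBBBBBBBBBCCBCCBAACCBCCBAABBBB ⇒ BB·BB·BB·BB·BB·BB·BB·BB·CCB·CCB·AA·CCB·CCB·AA·BB·BB·CCB·CCB·AA·CCB·CCB·AA·BB·BB·AA·AA·AA·AA·AA·AA·AA·AA·AA·AA·AA·AA·CCB·CCB·AA·CCB·CCB·AA·BB·BB·CCB·CCB·AA·CCB·CCB·AA·BB·BB·AA·AA·AA·AA
    A ↦ BB
    B ↦ AA
    C ↦ CCB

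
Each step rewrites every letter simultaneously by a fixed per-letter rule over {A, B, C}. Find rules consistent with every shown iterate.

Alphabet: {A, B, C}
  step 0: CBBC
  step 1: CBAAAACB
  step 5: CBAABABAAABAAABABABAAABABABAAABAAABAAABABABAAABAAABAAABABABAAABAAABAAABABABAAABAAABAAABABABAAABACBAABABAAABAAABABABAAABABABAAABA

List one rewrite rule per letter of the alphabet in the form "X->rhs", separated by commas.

A->BA, B->AA, C->CB

  step 0 ⇒ step 1: CBBC ⇒ CB·AA·AA·CB
    B ↦ AA
    C ↦ CB
    A ↦ BA  (constrained at step 1)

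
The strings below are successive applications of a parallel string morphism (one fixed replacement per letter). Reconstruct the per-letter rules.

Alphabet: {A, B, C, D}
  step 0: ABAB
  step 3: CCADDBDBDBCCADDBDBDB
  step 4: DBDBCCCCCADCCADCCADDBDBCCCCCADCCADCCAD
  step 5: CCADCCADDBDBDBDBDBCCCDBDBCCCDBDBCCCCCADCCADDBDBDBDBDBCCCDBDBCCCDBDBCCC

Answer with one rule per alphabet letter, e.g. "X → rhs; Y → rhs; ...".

  step 4 ⇒ step 5: DBDBCCCCCADCCADCCADDBDBCCCCCADCCADCCAD ⇒ CC·AD·CC·AD·DB·DB·DB·DB·DB·C·CC·DB·DB·C·CC·DB·DB·C·CC·CC·AD·CC·AD·DB·DB·DB·DB·DB·C·CC·DB·DB·C·CC·DB·DB·C·CC
    A ↦ C
    B ↦ AD
    C ↦ DB
    D ↦ CC

A->C, B->AD, C->DB, D->CC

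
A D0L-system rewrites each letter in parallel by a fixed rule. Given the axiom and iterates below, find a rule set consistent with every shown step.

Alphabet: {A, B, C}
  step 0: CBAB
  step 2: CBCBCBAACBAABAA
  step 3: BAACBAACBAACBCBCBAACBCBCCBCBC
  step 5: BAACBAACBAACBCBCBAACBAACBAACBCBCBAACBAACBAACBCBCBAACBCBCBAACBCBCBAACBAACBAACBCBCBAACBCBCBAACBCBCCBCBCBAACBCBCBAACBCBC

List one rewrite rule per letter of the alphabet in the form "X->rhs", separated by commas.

A->BC, B->C, C->BAA

  step 2 ⇒ step 3: CBCBCBAACBAABAA ⇒ BAA·C·BAA·C·BAA·C·BC·BC·BAA·C·BC·BC·C·BC·BC
    A ↦ BC
    B ↦ C
    C ↦ BAA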